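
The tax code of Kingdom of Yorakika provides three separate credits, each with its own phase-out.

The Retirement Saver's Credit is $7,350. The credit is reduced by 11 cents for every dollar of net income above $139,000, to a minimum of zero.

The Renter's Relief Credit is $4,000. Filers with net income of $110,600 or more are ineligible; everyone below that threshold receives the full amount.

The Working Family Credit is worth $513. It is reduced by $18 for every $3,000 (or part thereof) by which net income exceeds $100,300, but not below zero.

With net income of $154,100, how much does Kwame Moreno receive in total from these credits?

$5,878

Retirement Saver's Credit: 11% of the $15,100 excess over $139,000 is $1,661; credit = $7,350 − $1,661 = $5,689.
Renter's Relief Credit: $154,100 meets or exceeds the $110,600 cutoff, so the credit is $0.
Working Family Credit: income exceeds $100,300 by $53,800, which is 18 full-or-partial $3,000 increments; reduction = 18 × $18 = $324, leaving $189.
Total: $5,689 + $0 + $189 = $5,878.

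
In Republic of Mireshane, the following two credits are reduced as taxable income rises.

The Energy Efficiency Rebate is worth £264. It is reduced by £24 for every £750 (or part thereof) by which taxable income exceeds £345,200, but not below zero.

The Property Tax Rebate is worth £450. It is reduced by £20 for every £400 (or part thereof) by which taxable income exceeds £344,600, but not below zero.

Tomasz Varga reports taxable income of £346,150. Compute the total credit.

£586

Energy Efficiency Rebate: income exceeds £345,200 by £950, which is 2 full-or-partial £750 increments; reduction = 2 × £24 = £48, leaving £216.
Property Tax Rebate: income exceeds £344,600 by £1,550, which is 4 full-or-partial £400 increments; reduction = 4 × £20 = £80, leaving £370.
Total: £216 + £370 = £586.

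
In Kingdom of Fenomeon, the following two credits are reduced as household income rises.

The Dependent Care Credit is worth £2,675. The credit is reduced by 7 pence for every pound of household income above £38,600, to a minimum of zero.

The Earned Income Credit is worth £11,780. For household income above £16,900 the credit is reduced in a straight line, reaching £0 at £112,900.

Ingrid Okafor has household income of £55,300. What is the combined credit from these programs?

£8,574

Dependent Care Credit: 7% of the £16,700 excess over £38,600 is £1,169; credit = £2,675 − £1,169 = £1,506.
Earned Income Credit: £55,300 is £38,400 into a £96,000 phase-out range, leaving 57,600/96,000 of the credit: £11,780 × 57,600/96,000 = £7,068.
Total: £1,506 + £7,068 = £8,574.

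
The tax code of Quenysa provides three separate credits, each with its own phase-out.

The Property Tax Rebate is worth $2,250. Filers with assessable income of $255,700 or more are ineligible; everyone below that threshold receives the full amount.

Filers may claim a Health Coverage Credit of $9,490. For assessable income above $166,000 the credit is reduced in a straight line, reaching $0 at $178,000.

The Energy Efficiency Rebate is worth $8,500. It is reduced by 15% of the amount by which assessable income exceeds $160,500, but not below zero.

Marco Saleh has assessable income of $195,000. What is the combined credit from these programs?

Property Tax Rebate: $195,000 is below the $255,700 cutoff, so the full $2,250 applies.
Health Coverage Credit: $195,000 is at or above $178,000, so the credit is $0.
Energy Efficiency Rebate: 15% of the $34,500 excess over $160,500 is $5,175; credit = $8,500 − $5,175 = $3,325.
Total: $2,250 + $0 + $3,325 = $5,575.

$5,575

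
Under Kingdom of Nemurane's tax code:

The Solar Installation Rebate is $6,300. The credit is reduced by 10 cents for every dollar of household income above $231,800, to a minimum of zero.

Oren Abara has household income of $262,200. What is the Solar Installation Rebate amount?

$3,260

Solar Installation Rebate: 10% of the $30,400 excess over $231,800 is $3,040; credit = $6,300 − $3,040 = $3,260.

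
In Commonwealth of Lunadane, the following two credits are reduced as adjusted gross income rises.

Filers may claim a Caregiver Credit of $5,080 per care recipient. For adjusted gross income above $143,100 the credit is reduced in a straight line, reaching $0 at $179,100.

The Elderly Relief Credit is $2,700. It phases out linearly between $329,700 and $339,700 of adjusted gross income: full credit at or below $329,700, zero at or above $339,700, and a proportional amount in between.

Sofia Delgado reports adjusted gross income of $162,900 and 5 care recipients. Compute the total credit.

Caregiver Credit: base = 5 × $5,080 = $25,400. $162,900 is $19,800 into a $36,000 phase-out range, leaving 16,200/36,000 of the credit: $25,400 × 16,200/36,000 = $11,430.
Elderly Relief Credit: $162,900 is at or below the $329,700 threshold, so the full $2,700 applies.
Total: $11,430 + $2,700 = $14,130.

$14,130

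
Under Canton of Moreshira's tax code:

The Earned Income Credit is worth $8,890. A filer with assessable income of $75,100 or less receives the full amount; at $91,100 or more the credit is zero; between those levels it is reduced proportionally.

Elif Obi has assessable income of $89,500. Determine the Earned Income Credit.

Earned Income Credit: $89,500 is $14,400 into a $16,000 phase-out range, leaving 1,600/16,000 of the credit: $8,890 × 1,600/16,000 = $889.

$889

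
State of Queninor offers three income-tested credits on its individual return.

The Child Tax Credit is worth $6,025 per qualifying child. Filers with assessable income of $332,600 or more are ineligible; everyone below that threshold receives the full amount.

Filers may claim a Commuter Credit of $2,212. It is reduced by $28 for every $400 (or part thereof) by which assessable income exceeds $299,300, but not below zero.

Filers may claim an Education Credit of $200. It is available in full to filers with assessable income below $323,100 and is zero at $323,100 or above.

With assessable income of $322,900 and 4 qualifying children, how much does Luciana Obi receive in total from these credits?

Child Tax Credit: base = 4 × $6,025 = $24,100. $322,900 is below the $332,600 cutoff, so the full $24,100 applies.
Commuter Credit: income exceeds $299,300 by $23,600, which is 59 full-or-partial $400 increments; reduction = 59 × $28 = $1,652, leaving $560.
Education Credit: $322,900 is below the $323,100 cutoff, so the full $200 applies.
Total: $24,100 + $560 + $200 = $24,860.

$24,860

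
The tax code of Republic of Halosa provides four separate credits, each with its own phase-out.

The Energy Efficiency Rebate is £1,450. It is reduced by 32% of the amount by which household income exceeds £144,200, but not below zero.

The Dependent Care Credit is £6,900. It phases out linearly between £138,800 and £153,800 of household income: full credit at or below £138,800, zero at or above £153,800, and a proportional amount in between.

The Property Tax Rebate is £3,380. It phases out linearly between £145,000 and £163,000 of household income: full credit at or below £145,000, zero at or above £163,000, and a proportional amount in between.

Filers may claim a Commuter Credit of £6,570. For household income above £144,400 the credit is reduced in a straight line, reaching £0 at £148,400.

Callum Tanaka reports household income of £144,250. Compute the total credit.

Energy Efficiency Rebate: 32% of the £50 excess over £144,200 is £16; credit = £1,450 − £16 = £1,434.
Dependent Care Credit: £144,250 is £5,450 into a £15,000 phase-out range, leaving 9,550/15,000 of the credit: £6,900 × 9,550/15,000 = £4,393.
Property Tax Rebate: £144,250 is at or below the £145,000 threshold, so the full £3,380 applies.
Commuter Credit: £144,250 is at or below the £144,400 threshold, so the full £6,570 applies.
Total: £1,434 + £4,393 + £3,380 + £6,570 = £15,777.

£15,777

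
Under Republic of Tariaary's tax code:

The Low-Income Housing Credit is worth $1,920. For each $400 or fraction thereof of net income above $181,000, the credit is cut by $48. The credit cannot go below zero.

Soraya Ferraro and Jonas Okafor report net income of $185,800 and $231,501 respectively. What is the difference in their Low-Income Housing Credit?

$1,344

Soraya ($185,800): Low-Income Housing Credit: income exceeds $181,000 by $4,800, which is 12 full-or-partial $400 increments; reduction = 12 × $48 = $576, leaving $1,344.
Jonas ($231,501): Low-Income Housing Credit: income exceeds $181,000 by $50,501 → 127 increments × $48 = $6,096 ≥ base, so the credit is $0.
Difference: |$1,344 − $0| = $1,344.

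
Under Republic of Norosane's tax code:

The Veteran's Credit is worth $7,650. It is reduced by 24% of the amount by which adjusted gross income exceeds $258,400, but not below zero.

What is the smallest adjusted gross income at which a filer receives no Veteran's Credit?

The credit falls by 24% of each dollar above $258,400, so it reaches zero when the excess is $7,650 / 24% = $31,875: income = $258,400 + $31,875 = $290,275.

$290,275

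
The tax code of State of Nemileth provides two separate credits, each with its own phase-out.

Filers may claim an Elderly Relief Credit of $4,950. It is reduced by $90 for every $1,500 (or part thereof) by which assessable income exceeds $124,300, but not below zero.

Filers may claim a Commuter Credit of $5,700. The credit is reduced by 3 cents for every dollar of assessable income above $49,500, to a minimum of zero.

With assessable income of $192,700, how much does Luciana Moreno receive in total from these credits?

Elderly Relief Credit: income exceeds $124,300 by $68,400, which is 46 full-or-partial $1,500 increments; reduction = 46 × $90 = $4,140, leaving $810.
Commuter Credit: 3% of the $143,200 excess over $49,500 is $4,296; credit = $5,700 − $4,296 = $1,404.
Total: $810 + $1,404 = $2,214.

$2,214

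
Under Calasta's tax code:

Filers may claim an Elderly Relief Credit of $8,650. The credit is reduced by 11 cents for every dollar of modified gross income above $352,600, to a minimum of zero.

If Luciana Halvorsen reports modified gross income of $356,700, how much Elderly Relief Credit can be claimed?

Elderly Relief Credit: 11% of the $4,100 excess over $352,600 is $451; credit = $8,650 − $451 = $8,199.

$8,199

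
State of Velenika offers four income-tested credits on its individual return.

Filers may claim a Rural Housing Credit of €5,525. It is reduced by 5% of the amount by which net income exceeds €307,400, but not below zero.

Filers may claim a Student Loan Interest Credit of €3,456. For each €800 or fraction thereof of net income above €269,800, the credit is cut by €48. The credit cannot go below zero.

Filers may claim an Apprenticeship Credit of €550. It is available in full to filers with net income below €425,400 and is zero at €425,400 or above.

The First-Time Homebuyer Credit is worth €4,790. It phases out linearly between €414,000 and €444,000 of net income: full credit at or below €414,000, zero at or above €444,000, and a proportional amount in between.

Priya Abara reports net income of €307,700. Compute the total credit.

€12,002

Rural Housing Credit: 5% of the €300 excess over €307,400 is €15; credit = €5,525 − €15 = €5,510.
Student Loan Interest Credit: income exceeds €269,800 by €37,900, which is 48 full-or-partial €800 increments; reduction = 48 × €48 = €2,304, leaving €1,152.
Apprenticeship Credit: €307,700 is below the €425,400 cutoff, so the full €550 applies.
First-Time Homebuyer Credit: €307,700 is at or below the €414,000 threshold, so the full €4,790 applies.
Total: €5,510 + €1,152 + €550 + €4,790 = €12,002.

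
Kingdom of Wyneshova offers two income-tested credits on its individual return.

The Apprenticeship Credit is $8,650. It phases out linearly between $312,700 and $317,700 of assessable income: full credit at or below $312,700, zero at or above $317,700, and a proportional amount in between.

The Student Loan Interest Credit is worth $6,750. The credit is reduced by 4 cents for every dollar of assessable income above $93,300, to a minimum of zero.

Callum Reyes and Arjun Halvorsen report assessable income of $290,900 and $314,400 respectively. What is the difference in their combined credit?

$2,941

Callum ($290,900): Apprenticeship Credit: $290,900 is at or below the $312,700 threshold, so the full $8,650 applies. Student Loan Interest Credit: 4% of the $197,600 excess over $93,300 is $7,904 ≥ base, so the credit is $0. total $8,650 + $0 = $8,650
Arjun ($314,400): Apprenticeship Credit: $314,400 is $1,700 into a $5,000 phase-out range, leaving 3,300/5,000 of the credit: $8,650 × 3,300/5,000 = $5,709. Student Loan Interest Credit: 4% of the $221,100 excess over $93,300 is $8,844 ≥ base, so the credit is $0. total $5,709 + $0 = $5,709
Difference: |$8,650 − $5,709| = $2,941.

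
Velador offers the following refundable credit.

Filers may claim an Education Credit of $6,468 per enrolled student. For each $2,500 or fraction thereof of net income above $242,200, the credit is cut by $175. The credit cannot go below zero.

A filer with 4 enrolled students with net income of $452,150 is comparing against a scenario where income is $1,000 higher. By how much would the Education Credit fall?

At $452,150 — base = 4 × $6,468 = $25,872. income exceeds $242,200 by $209,950, which is 84 full-or-partial $2,500 increments; reduction = 84 × $175 = $14,700, leaving $11,172.
At $453,150 — base = 4 × $6,468 = $25,872. income exceeds $242,200 by $210,950, which is 85 full-or-partial $2,500 increments; reduction = 85 × $175 = $14,875, leaving $10,997.
Lost: $11,172 − $10,997 = $175.

$175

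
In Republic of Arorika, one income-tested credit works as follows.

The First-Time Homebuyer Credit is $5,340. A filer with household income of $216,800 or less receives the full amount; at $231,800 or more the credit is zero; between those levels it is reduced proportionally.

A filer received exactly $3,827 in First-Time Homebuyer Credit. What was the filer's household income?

$221,050

$3,827 is 3,827/5,340 of the full $5,340, so 1,513/5,340 of the $15,000 range has been used: income = $216,800 + $15,000 × 1,513/5,340 = $221,050.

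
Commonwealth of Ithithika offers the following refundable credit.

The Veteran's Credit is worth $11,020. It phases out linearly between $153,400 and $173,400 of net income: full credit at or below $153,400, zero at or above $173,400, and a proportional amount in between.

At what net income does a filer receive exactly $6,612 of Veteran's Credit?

$6,612 is 6,612/11,020 of the full $11,020, so 4,408/11,020 of the $20,000 range has been used: income = $153,400 + $20,000 × 4,408/11,020 = $161,400.

$161,400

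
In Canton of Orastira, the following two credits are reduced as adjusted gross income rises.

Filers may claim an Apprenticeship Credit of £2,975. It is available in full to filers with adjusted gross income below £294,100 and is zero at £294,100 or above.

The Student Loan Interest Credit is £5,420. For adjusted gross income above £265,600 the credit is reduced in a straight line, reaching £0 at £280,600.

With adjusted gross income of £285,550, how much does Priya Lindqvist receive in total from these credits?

Apprenticeship Credit: £285,550 is below the £294,100 cutoff, so the full £2,975 applies.
Student Loan Interest Credit: £285,550 is at or above £280,600, so the credit is £0.
Total: £2,975 + £0 = £2,975.

£2,975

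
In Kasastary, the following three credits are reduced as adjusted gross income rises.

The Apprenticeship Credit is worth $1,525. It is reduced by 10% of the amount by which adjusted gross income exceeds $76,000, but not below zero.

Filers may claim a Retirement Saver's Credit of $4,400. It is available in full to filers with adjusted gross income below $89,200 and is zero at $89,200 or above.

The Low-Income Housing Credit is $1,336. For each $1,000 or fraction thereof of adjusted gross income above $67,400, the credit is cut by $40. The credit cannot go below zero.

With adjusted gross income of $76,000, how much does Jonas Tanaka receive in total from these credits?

$6,901

Apprenticeship Credit: $76,000 is at or below the $76,000 threshold, so the full $1,525 applies.
Retirement Saver's Credit: $76,000 is below the $89,200 cutoff, so the full $4,400 applies.
Low-Income Housing Credit: income exceeds $67,400 by $8,600, which is 9 full-or-partial $1,000 increments; reduction = 9 × $40 = $360, leaving $976.
Total: $1,525 + $4,400 + $976 = $6,901.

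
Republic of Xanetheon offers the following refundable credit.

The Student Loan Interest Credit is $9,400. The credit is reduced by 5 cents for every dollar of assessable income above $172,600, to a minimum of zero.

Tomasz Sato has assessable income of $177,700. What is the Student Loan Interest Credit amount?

$9,145

Student Loan Interest Credit: 5% of the $5,100 excess over $172,600 is $255; credit = $9,400 − $255 = $9,145.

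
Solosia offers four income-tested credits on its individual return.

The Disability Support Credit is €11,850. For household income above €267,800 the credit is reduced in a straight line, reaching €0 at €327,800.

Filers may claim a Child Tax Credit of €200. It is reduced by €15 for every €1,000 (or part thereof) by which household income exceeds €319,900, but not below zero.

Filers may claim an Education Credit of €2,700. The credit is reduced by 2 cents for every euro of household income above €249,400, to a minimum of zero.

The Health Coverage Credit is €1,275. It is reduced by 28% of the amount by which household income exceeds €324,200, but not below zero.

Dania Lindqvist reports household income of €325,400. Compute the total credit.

Disability Support Credit: €325,400 is €57,600 into a €60,000 phase-out range, leaving 2,400/60,000 of the credit: €11,850 × 2,400/60,000 = €474.
Child Tax Credit: income exceeds €319,900 by €5,500, which is 6 full-or-partial €1,000 increments; reduction = 6 × €15 = €90, leaving €110.
Education Credit: 2% of the €76,000 excess over €249,400 is €1,520; credit = €2,700 − €1,520 = €1,180.
Health Coverage Credit: 28% of the €1,200 excess over €324,200 is €336; credit = €1,275 − €336 = €939.
Total: €474 + €110 + €1,180 + €939 = €2,703.

€2,703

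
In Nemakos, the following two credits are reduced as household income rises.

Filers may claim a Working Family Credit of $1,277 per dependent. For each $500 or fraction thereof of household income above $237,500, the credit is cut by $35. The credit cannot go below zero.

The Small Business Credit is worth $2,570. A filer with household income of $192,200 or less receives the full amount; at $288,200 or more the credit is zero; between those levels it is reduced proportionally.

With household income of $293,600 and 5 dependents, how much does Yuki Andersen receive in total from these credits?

Working Family Credit: base = 5 × $1,277 = $6,385. income exceeds $237,500 by $56,100, which is 113 full-or-partial $500 increments; reduction = 113 × $35 = $3,955, leaving $2,430.
Small Business Credit: $293,600 is at or above $288,200, so the credit is $0.
Total: $2,430 + $0 = $2,430.

$2,430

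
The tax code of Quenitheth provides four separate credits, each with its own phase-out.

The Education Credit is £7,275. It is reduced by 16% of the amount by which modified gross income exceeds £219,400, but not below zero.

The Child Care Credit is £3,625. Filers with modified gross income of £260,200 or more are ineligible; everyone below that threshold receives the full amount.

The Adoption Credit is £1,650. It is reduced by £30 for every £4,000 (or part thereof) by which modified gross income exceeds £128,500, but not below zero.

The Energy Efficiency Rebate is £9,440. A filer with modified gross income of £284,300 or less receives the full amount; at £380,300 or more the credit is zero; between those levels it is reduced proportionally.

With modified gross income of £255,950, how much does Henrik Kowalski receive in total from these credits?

£15,182

Education Credit: 16% of the £36,550 excess over £219,400 is £5,848; credit = £7,275 − £5,848 = £1,427.
Child Care Credit: £255,950 is below the £260,200 cutoff, so the full £3,625 applies.
Adoption Credit: income exceeds £128,500 by £127,450, which is 32 full-or-partial £4,000 increments; reduction = 32 × £30 = £960, leaving £690.
Energy Efficiency Rebate: £255,950 is at or below the £284,300 threshold, so the full £9,440 applies.
Total: £1,427 + £3,625 + £690 + £9,440 = £15,182.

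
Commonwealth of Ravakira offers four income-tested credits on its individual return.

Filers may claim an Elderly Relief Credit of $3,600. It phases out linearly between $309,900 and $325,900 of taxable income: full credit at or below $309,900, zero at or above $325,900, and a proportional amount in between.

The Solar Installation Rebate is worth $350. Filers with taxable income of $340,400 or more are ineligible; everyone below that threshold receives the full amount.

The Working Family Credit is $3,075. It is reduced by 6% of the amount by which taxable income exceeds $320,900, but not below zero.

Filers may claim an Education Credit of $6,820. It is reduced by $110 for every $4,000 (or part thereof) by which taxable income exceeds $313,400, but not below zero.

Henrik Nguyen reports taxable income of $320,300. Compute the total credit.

Elderly Relief Credit: $320,300 is $10,400 into a $16,000 phase-out range, leaving 5,600/16,000 of the credit: $3,600 × 5,600/16,000 = $1,260.
Solar Installation Rebate: $320,300 is below the $340,400 cutoff, so the full $350 applies.
Working Family Credit: $320,300 is at or below the $320,900 threshold, so the full $3,075 applies.
Education Credit: income exceeds $313,400 by $6,900, which is 2 full-or-partial $4,000 increments; reduction = 2 × $110 = $220, leaving $6,600.
Total: $1,260 + $350 + $3,075 + $6,600 = $11,285.

$11,285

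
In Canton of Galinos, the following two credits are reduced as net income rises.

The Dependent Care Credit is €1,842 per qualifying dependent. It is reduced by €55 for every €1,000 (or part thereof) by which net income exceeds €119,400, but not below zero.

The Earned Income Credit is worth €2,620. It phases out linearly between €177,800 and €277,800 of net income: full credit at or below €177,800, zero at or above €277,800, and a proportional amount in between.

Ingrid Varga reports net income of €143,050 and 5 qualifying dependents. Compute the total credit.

Dependent Care Credit: base = 5 × €1,842 = €9,210. income exceeds €119,400 by €23,650, which is 24 full-or-partial €1,000 increments; reduction = 24 × €55 = €1,320, leaving €7,890.
Earned Income Credit: €143,050 is at or below the €177,800 threshold, so the full €2,620 applies.
Total: €7,890 + €2,620 = €10,510.

€10,510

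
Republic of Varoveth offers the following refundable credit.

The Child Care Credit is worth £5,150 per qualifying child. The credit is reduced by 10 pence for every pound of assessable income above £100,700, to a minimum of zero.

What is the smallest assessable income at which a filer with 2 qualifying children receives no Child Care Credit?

Full credit = 2 × £5,150 = £10,300.
The credit falls by 10% of each pound above £100,700, so it reaches zero when the excess is £10,300 / 10% = £103,000: income = £100,700 + £103,000 = £203,700.

£203,700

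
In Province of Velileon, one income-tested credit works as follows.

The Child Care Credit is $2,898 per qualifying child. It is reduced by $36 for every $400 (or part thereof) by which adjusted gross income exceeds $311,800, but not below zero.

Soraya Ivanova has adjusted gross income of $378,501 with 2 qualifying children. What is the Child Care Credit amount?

$0

Child Care Credit: base = 2 × $2,898 = $5,796. income exceeds $311,800 by $66,701 → 167 increments × $36 = $6,012 ≥ base, so the credit is $0.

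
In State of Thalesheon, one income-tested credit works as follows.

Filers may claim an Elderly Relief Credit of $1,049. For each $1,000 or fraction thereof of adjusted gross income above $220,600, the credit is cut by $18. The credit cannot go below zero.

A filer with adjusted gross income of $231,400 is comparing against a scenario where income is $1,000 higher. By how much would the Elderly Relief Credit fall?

$18

At $231,400 — income exceeds $220,600 by $10,800, which is 11 full-or-partial $1,000 increments; reduction = 11 × $18 = $198, leaving $851.
At $232,400 — income exceeds $220,600 by $11,800, which is 12 full-or-partial $1,000 increments; reduction = 12 × $18 = $216, leaving $833.
Lost: $851 − $833 = $18.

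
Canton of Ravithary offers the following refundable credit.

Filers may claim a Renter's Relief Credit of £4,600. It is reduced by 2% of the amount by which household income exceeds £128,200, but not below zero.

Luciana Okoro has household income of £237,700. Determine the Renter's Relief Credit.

Renter's Relief Credit: 2% of the £109,500 excess over £128,200 is £2,190; credit = £4,600 − £2,190 = £2,410.

£2,410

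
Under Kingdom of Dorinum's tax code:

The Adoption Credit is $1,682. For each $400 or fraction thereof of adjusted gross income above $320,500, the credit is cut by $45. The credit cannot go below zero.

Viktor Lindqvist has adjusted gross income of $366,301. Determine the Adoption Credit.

$0

Adoption Credit: income exceeds $320,500 by $45,801 → 115 increments × $45 = $5,175 ≥ base, so the credit is $0.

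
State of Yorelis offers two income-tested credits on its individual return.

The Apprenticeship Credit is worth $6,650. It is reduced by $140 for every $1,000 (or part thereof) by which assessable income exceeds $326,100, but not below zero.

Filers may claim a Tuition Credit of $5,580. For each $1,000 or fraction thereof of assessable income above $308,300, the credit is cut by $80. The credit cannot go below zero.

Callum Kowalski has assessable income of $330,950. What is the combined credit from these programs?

$9,690

Apprenticeship Credit: income exceeds $326,100 by $4,850, which is 5 full-or-partial $1,000 increments; reduction = 5 × $140 = $700, leaving $5,950.
Tuition Credit: income exceeds $308,300 by $22,650, which is 23 full-or-partial $1,000 increments; reduction = 23 × $80 = $1,840, leaving $3,740.
Total: $5,950 + $3,740 = $9,690.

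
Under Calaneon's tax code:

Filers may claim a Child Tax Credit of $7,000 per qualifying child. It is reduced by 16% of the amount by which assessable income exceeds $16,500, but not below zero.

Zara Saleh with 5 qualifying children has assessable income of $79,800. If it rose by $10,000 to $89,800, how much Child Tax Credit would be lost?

At $79,800 — base = 5 × $7,000 = $35,000. 16% of the $63,300 excess over $16,500 is $10,128; credit = $35,000 − $10,128 = $24,872.
At $89,800 — base = 5 × $7,000 = $35,000. 16% of the $73,300 excess over $16,500 is $11,728; credit = $35,000 − $11,728 = $23,272.
Lost: $24,872 − $23,272 = $1,600.

$1,600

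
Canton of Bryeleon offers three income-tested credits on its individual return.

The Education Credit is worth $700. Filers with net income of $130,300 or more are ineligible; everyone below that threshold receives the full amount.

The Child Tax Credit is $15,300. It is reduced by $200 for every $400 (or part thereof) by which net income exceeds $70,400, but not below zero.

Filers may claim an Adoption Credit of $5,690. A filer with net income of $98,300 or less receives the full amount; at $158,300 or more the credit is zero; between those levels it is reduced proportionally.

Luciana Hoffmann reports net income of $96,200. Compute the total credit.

$8,690

Education Credit: $96,200 is below the $130,300 cutoff, so the full $700 applies.
Child Tax Credit: income exceeds $70,400 by $25,800, which is 65 full-or-partial $400 increments; reduction = 65 × $200 = $13,000, leaving $2,300.
Adoption Credit: $96,200 is at or below the $98,300 threshold, so the full $5,690 applies.
Total: $700 + $2,300 + $5,690 = $8,690.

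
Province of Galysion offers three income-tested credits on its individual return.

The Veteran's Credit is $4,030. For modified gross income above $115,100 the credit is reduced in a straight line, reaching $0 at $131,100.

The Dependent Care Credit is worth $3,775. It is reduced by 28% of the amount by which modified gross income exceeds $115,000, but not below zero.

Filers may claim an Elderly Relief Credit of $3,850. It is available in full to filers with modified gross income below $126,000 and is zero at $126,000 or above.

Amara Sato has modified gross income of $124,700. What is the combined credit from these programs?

Veteran's Credit: $124,700 is $9,600 into a $16,000 phase-out range, leaving 6,400/16,000 of the credit: $4,030 × 6,400/16,000 = $1,612.
Dependent Care Credit: 28% of the $9,700 excess over $115,000 is $2,716; credit = $3,775 − $2,716 = $1,059.
Elderly Relief Credit: $124,700 is below the $126,000 cutoff, so the full $3,850 applies.
Total: $1,612 + $1,059 + $3,850 = $6,521.

$6,521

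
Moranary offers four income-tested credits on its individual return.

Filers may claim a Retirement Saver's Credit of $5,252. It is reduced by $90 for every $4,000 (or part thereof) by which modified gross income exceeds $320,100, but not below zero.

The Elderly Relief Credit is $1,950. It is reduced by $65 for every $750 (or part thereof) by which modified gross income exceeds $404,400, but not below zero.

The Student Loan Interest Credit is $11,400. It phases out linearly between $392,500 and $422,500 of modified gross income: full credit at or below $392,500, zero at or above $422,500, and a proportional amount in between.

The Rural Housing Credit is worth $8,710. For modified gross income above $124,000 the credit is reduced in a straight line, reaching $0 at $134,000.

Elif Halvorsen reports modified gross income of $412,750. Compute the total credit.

Retirement Saver's Credit: income exceeds $320,100 by $92,650, which is 24 full-or-partial $4,000 increments; reduction = 24 × $90 = $2,160, leaving $3,092.
Elderly Relief Credit: income exceeds $404,400 by $8,350, which is 12 full-or-partial $750 increments; reduction = 12 × $65 = $780, leaving $1,170.
Student Loan Interest Credit: $412,750 is $20,250 into a $30,000 phase-out range, leaving 9,750/30,000 of the credit: $11,400 × 9,750/30,000 = $3,705.
Rural Housing Credit: $412,750 is at or above $134,000, so the credit is $0.
Total: $3,092 + $1,170 + $3,705 + $0 = $7,967.

$7,967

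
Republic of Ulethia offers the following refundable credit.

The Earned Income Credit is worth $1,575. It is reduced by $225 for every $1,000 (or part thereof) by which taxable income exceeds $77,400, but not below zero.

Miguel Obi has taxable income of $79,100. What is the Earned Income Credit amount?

$1,125

Earned Income Credit: income exceeds $77,400 by $1,700, which is 2 full-or-partial $1,000 increments; reduction = 2 × $225 = $450, leaving $1,125.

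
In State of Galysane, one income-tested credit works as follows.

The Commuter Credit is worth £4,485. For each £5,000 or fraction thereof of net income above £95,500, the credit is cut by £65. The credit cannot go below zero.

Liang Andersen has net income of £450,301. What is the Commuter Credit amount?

Commuter Credit: income exceeds £95,500 by £354,801 → 71 increments × £65 = £4,615 ≥ base, so the credit is £0.

£0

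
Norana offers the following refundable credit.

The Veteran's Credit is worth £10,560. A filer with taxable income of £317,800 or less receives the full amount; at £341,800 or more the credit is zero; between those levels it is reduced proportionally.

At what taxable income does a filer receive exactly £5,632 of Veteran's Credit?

£5,632 is 5,632/10,560 of the full £10,560, so 4,928/10,560 of the £24,000 range has been used: income = £317,800 + £24,000 × 4,928/10,560 = £329,000.

£329,000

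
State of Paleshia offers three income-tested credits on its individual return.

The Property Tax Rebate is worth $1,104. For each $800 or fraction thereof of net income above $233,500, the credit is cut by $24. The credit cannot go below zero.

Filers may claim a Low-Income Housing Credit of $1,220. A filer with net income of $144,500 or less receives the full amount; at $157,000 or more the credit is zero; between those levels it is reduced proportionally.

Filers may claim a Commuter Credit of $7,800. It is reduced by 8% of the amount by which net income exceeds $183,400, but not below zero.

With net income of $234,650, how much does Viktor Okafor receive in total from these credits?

$4,756

Property Tax Rebate: income exceeds $233,500 by $1,150, which is 2 full-or-partial $800 increments; reduction = 2 × $24 = $48, leaving $1,056.
Low-Income Housing Credit: $234,650 is at or above $157,000, so the credit is $0.
Commuter Credit: 8% of the $51,250 excess over $183,400 is $4,100; credit = $7,800 − $4,100 = $3,700.
Total: $1,056 + $0 + $3,700 = $4,756.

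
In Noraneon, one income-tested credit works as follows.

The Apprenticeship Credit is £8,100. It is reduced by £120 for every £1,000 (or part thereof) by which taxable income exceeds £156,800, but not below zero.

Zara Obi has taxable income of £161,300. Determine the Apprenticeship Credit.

£7,500

Apprenticeship Credit: income exceeds £156,800 by £4,500, which is 5 full-or-partial £1,000 increments; reduction = 5 × £120 = £600, leaving £7,500.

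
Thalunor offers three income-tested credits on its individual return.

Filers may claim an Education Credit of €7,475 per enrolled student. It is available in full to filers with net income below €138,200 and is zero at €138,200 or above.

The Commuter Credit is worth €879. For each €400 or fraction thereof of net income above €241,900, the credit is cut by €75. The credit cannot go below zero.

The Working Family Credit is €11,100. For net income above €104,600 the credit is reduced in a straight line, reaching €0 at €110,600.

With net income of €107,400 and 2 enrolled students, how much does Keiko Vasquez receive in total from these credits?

Education Credit: base = 2 × €7,475 = €14,950. €107,400 is below the €138,200 cutoff, so the full €14,950 applies.
Commuter Credit: €107,400 is at or below the €241,900 threshold, so the full €879 applies.
Working Family Credit: €107,400 is €2,800 into a €6,000 phase-out range, leaving 3,200/6,000 of the credit: €11,100 × 3,200/6,000 = €5,920.
Total: €14,950 + €879 + €5,920 = €21,749.

€21,749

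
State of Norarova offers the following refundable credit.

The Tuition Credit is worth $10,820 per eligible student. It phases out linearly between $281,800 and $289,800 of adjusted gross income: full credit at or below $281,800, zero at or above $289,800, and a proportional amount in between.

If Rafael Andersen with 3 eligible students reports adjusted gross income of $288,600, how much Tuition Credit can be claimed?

$4,869

Tuition Credit: base = 3 × $10,820 = $32,460. $288,600 is $6,800 into a $8,000 phase-out range, leaving 1,200/8,000 of the credit: $32,460 × 1,200/8,000 = $4,869.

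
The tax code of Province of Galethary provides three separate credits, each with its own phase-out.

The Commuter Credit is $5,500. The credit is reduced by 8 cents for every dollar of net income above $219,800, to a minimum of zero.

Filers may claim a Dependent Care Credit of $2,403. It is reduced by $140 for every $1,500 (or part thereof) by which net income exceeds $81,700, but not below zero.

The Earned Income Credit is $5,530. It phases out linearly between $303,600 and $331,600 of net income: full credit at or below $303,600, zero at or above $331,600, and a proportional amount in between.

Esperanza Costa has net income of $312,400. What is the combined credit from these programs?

$3,792

Commuter Credit: 8% of the $92,600 excess over $219,800 is $7,408 ≥ base, so the credit is $0.
Dependent Care Credit: income exceeds $81,700 by $230,700 → 154 increments × $140 = $21,560 ≥ base, so the credit is $0.
Earned Income Credit: $312,400 is $8,800 into a $28,000 phase-out range, leaving 19,200/28,000 of the credit: $5,530 × 19,200/28,000 = $3,792.
Total: $0 + $0 + $3,792 = $3,792.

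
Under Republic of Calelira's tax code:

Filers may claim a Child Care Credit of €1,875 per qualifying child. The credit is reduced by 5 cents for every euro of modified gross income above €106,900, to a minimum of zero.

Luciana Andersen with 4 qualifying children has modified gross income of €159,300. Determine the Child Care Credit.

€4,880

Child Care Credit: base = 4 × €1,875 = €7,500. 5% of the €52,400 excess over €106,900 is €2,620; credit = €7,500 − €2,620 = €4,880.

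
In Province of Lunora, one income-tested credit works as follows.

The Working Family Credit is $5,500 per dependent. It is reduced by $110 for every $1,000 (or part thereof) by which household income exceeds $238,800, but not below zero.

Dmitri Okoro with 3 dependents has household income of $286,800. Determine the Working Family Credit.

Working Family Credit: base = 3 × $5,500 = $16,500. income exceeds $238,800 by $48,000, which is 48 full-or-partial $1,000 increments; reduction = 48 × $110 = $5,280, leaving $11,220.

$11,220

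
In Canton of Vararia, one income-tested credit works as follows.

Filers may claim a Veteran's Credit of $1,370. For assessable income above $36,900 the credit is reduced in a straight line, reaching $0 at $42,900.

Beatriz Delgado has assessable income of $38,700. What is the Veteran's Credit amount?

$959

Veteran's Credit: $38,700 is $1,800 into a $6,000 phase-out range, leaving 4,200/6,000 of the credit: $1,370 × 4,200/6,000 = $959.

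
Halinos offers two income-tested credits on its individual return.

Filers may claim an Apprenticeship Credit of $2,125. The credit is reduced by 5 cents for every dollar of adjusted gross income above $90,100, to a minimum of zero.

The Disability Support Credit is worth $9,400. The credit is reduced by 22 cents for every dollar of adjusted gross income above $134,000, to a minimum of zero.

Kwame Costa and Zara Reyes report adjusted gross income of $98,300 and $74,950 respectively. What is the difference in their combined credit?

Kwame ($98,300): Apprenticeship Credit: 5% of the $8,200 excess over $90,100 is $410; credit = $2,125 − $410 = $1,715. Disability Support Credit: $98,300 is at or below the $134,000 threshold, so the full $9,400 applies. total $1,715 + $9,400 = $11,115
Zara ($74,950): Apprenticeship Credit: $74,950 is at or below the $90,100 threshold, so the full $2,125 applies. Disability Support Credit: $74,950 is at or below the $134,000 threshold, so the full $9,400 applies. total $2,125 + $9,400 = $11,525
Difference: |$11,115 − $11,525| = $410.

$410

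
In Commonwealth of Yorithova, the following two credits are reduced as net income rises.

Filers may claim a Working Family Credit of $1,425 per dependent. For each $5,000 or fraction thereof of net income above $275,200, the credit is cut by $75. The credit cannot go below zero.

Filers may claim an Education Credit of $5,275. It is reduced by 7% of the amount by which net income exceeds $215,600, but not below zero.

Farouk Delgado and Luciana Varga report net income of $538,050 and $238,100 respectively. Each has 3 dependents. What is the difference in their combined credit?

Farouk ($538,050): Working Family Credit: base = 3 × $1,425 = $4,275. income exceeds $275,200 by $262,850, which is 53 full-or-partial $5,000 increments; reduction = 53 × $75 = $3,975, leaving $300. Education Credit: 7% of the $322,450 excess over $215,600 is $22,571.50 ≥ base, so the credit is $0. total $300 + $0 = $300
Luciana ($238,100): Working Family Credit: base = 3 × $1,425 = $4,275. $238,100 is at or below the $275,200 threshold, so the full $4,275 applies. Education Credit: 7% of the $22,500 excess over $215,600 is $1,575; credit = $5,275 − $1,575 = $3,700. total $4,275 + $3,700 = $7,975
Difference: |$300 − $7,975| = $7,675.

$7,675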